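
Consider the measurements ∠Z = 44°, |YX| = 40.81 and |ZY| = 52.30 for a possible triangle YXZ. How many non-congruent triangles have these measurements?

2

|ZY|·sin Z = 52.30·sin(44°) ≈ 36.33.
Since |ZY| sin Z < |YX| < |ZY| (36.33 < 40.81 < 52.30), two triangles exist.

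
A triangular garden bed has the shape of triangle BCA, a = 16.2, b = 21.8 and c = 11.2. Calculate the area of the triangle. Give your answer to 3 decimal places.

Semiperimeter s = (21.8 + 11.2 + 16.2)/2 = 24.6.
Heron's formula: area = √(24.6·2.8·13.4·8.4) ≈ 88.052.

88.052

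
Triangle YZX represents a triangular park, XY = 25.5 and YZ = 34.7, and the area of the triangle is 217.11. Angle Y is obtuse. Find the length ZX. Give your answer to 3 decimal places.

58.278

From area = ½·XY·YZ·sin Y, we get sin Y = 2·area/(XY·YZ) ≈ 0.49073.
Taking the obtuse solution, ∠Y ≈ 150.61°.
Law of cosines then gives ZX ≈ 58.278.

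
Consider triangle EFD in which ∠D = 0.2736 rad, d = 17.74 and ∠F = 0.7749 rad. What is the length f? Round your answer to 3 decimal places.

The third angle is ∠E = π − ∠F − ∠D = 2.0931 rad.
Law of sines: f = d·sin F/sin D ≈ 45.935.

45.935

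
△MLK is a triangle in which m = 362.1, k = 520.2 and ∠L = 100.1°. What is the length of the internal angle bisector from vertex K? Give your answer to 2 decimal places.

By the law of cosines, l² = k² + m² − 2·k·m·cos L = 4.6779e+05, so l ≈ 683.95.
Law of cosines again: cos K = (m² + l² − k²)/(2·m·l) ≈ 0.66280, so ∠K ≈ 48.49°.
The bisector from K has length 2·m·l·cos(∠K/2)/(m+l) ≈ 431.75.

t_K ≈ 431.75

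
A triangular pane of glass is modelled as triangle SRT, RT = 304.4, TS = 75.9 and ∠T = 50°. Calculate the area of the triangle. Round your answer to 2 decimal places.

area ≈ 8849.33

Area = ½·RT·TS·sin T ≈ 8849.3.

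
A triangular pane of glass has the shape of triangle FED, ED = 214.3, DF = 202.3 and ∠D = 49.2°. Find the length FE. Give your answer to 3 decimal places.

173.765

By the law of cosines, FE² = ED² + DF² − 2·ED·DF·cos D = 30194, so FE ≈ 173.77.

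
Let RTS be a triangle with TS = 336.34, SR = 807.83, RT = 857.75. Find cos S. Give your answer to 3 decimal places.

By the law of cosines, cos S = (TS² + SR² − RT²) / (2·TS·SR) ≈ 0.05517, so ∠S ≈ 86.84°.

cos S ≈ 0.055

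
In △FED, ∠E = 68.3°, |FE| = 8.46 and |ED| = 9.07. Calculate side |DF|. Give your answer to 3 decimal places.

9.854

By the law of cosines, |DF|² = |FE|² + |ED|² − 2·|FE|·|ED|·cos E = 97.094, so |DF| ≈ 9.8536.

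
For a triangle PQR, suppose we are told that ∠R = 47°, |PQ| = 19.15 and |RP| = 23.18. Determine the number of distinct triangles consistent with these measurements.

|RP|·sin R = 23.18·sin(47°) ≈ 16.95.
Since |RP| sin R < |PQ| < |RP| (16.95 < 19.15 < 23.18), two triangles exist.

2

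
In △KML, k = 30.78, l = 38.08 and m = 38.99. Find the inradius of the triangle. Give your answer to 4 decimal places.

r ≈ 10.0782

Semiperimeter s = (30.78 + 38.99 + 38.08)/2 = 53.925.
Heron's formula: area = √(53.925·23.145·14.935·15.845) ≈ 543.47.
Inradius = area/s = 543.47/53.925 ≈ 10.078.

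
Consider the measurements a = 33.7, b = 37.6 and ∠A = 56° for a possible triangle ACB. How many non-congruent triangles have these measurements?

b·sin A = 37.6·sin(56°) ≈ 31.17.
Since b sin A < a < b (31.17 < 33.7 < 37.6), two triangles exist.

2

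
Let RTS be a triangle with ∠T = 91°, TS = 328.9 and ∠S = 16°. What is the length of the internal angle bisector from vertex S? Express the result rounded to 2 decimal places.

t_S ≈ 332.95

The third angle is ∠R = 180° − ∠T − ∠S = 73.00°.
Law of sines: SR = TS·sin T/sin R ≈ 343.88.
Law of sines: RT = TS·sin S/sin R ≈ 94.799.
The bisector from S has length 2·TS·SR·cos(∠S/2)/(TS+SR) ≈ 332.95.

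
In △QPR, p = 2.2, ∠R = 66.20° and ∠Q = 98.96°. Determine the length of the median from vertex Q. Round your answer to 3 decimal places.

The third angle is ∠P = 180° − ∠R − ∠Q = 14.84°.
Law of sines: q = p·sin Q/sin P ≈ 8.4849.
Law of sines: r = p·sin R/sin P ≈ 7.8592.
Median from Q: ½√(2·p² + 2·r² − q²) ≈ 3.9122.

3.912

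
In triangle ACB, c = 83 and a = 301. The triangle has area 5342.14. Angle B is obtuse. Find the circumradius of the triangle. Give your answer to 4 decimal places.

From area = ½·a·c·sin B, we get sin B = 2·area/(a·c) ≈ 0.42766.
Taking the obtuse solution, ∠B ≈ 2.700 rad.
Law of cosines then gives b ≈ 377.7.
Circumradius = b/(2 sin B) ≈ 441.59.

441.5854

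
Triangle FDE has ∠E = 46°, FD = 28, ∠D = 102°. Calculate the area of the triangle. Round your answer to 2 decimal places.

The third angle is ∠F = 180° − ∠D − ∠E = 32.00°.
Law of sines: DE = FD·sin F/sin E ≈ 20.627.
Law of sines: EF = FD·sin D/sin E ≈ 38.074.
Area = ½·FD·DE·sin D ≈ 282.47.

area ≈ 282.47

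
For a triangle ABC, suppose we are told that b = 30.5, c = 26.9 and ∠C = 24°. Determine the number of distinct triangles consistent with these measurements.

b·sin C = 30.5·sin(24°) ≈ 12.41.
Since b sin C < c < b (12.41 < 26.9 < 30.5), two triangles exist.

2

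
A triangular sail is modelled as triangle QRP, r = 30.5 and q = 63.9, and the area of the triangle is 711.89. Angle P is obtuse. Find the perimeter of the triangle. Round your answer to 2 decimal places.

182.01

From area = ½·q·r·sin P, we get sin P = 2·area/(q·r) ≈ 0.73054.
Taking the obtuse solution, ∠P ≈ 133.07°.
Law of cosines then gives p ≈ 87.608.
Perimeter = 63.9 + 30.5 + 87.608 = 182.01.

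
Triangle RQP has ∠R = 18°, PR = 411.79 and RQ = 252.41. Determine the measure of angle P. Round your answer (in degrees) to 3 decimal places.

By the law of cosines, QP² = PR² + RQ² − 2·PR·RQ·cos R = 35576, so QP ≈ 188.62.
Law of cosines again: cos P = (QP² + PR² − RQ²)/(2·QP·PR) ≈ 0.91049, so ∠P ≈ 24.43°.

24.427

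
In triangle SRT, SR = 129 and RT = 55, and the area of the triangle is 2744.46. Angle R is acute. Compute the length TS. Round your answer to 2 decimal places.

From area = ½·SR·RT·sin R, we get sin R = 2·area/(SR·RT) ≈ 0.77363.
Taking the acute solution, ∠R ≈ 50.68°.
Law of cosines then gives TS ≈ 103.32.

103.32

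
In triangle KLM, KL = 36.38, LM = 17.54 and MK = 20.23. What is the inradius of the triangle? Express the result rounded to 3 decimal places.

r ≈ 2.484

Semiperimeter s = (17.54 + 20.23 + 36.38)/2 = 37.075.
Heron's formula: area = √(37.075·19.535·16.845·0.695) ≈ 92.082.
Inradius = area/s = 92.082/37.075 ≈ 2.4837.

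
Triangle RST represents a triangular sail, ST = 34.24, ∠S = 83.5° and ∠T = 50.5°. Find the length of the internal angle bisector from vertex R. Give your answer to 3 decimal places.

The third angle is ∠R = 180° − ∠S − ∠T = 46.00°.
Law of sines: TR = ST·sin S/sin R ≈ 47.293.
Law of sines: RS = ST·sin T/sin R ≈ 36.729.
The bisector from R has length 2·TR·RS·cos(∠R/2)/(TR+RS) ≈ 38.06.

t_R ≈ 38.060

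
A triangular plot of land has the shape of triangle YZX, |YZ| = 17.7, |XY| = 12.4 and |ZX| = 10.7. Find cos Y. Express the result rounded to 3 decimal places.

0.803

By the law of cosines, cos Y = (|XY|² + |YZ|² − |ZX|²) / (2·|XY|·|YZ|) ≈ 0.80317, so ∠Y ≈ 0.6382 rad.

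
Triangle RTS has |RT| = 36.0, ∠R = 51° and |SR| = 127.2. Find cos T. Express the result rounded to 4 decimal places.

By the law of cosines, |TS|² = |SR|² + |RT|² − 2·|SR|·|RT|·cos R = 11712, so |TS| ≈ 108.22.
Law of cosines again: cos T = (|RT|² + |TS|² − |SR|²)/(2·|RT|·|TS|) ≈ -0.40702, so ∠T ≈ 114.02°.

-0.4070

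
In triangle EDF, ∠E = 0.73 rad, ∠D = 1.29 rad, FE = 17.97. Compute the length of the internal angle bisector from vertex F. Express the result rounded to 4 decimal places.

t_F ≈ 12.4693

The third angle is ∠F = π − ∠E − ∠D = 1.122 rad.
Law of sines: DF = FE·sin E/sin D ≈ 12.472.
Law of sines: ED = FE·sin F/sin D ≈ 16.847.
The bisector from F has length 2·DF·FE·cos(∠F/2)/(DF+FE) ≈ 12.469.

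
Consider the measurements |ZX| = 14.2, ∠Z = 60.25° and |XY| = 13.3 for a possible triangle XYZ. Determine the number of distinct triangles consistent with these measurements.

2

|ZX|·sin Z = 14.2·sin(60.25°) ≈ 12.33.
Since |ZX| sin Z < |XY| < |ZX| (12.33 < 13.3 < 14.2), two triangles exist.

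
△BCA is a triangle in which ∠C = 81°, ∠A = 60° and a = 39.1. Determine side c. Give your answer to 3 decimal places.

44.593

The third angle is ∠B = 180° − ∠C − ∠A = 39.00°.
Law of sines: c = a·sin C/sin A ≈ 44.593.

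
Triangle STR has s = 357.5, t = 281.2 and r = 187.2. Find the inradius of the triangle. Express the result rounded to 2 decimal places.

63.20

Semiperimeter p = (357.5 + 281.2 + 187.2)/2 = 412.95.
Heron's formula: area = √(412.95·55.45·131.75·225.75) ≈ 26097.
Inradius = area/p = 26097/412.95 ≈ 63.196.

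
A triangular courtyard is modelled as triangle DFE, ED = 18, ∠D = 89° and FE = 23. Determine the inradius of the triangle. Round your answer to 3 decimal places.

Law of sines: sin F = ED·sin D/FE ≈ 0.78249.
Since FE ≥ ED, only the acute value applies: ∠F ≈ 51.49°.
Then ∠E = 180° − ∠D − ∠F ≈ 39.51°.
Law of sines gives DF = FE·sin E/sin D ≈ 14.635.
Area = ½·FE·ED·sin E ≈ 131.7.
Semiperimeter s = (23+18+14.635)/2 = 27.818.
Inradius = area/s = 131.7/27.818 ≈ 4.7343.

r ≈ 4.734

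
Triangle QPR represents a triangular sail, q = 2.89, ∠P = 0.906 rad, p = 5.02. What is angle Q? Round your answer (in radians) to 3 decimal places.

∠Q ≈ 0.470 rad

Law of sines: sin Q = q·sin P/p ≈ 0.45310.
Since p ≥ q, only the acute value applies: ∠Q ≈ 0.470 rad.
Then ∠R = π − ∠P − ∠Q ≈ 1.765 rad.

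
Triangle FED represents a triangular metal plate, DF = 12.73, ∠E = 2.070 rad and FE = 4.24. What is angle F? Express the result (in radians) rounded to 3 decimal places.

Law of sines: sin D = FE·sin E/DF ≈ 0.29242.
Since DF ≥ FE, only the acute value applies: ∠D ≈ 0.297 rad.
Then ∠F = π − ∠E − ∠D ≈ 0.775 rad.

0.775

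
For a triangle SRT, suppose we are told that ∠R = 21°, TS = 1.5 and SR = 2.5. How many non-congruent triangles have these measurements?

SR·sin R = 2.5·sin(21°) ≈ 0.8959.
Since SR sin R < TS < SR (0.8959 < 1.5 < 2.5), two triangles exist.

2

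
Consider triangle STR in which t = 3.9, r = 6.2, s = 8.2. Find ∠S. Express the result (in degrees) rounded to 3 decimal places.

By the law of cosines, cos S = (t² + r² − s²) / (2·t·r) ≈ -0.28102, so ∠S ≈ 106.32°.

106.321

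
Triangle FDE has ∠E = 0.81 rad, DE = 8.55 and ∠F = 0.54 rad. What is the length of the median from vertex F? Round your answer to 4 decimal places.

m_F ≈ 13.6347

The third angle is ∠D = π − ∠E − ∠F = 1.792 rad.
Law of sines: EF = DE·sin D/sin F ≈ 16.226.
Law of sines: FD = DE·sin E/sin F ≈ 12.045.
Median from F: ½√(2·EF² + 2·FD² − DE²) ≈ 13.635.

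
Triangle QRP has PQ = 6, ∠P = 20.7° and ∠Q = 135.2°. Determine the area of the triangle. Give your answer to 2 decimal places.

10.98

The third angle is ∠R = 180° − ∠P − ∠Q = 24.10°.
Law of sines: RP = PQ·sin Q/sin R ≈ 10.354.
Law of sines: QR = PQ·sin P/sin R ≈ 5.194.
Area = ½·PQ·RP·sin P ≈ 10.98.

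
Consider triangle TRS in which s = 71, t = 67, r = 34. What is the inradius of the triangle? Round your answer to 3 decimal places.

Semiperimeter p = (67 + 34 + 71)/2 = 86.
Heron's formula: area = √(86·19·52·15) ≈ 1128.9.
Inradius = area/p = 1128.9/86 ≈ 13.127.

13.127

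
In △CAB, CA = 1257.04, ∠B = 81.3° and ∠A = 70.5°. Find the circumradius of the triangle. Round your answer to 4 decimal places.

The third angle is ∠C = 180° − ∠A − ∠B = 28.20°.
Law of sines: AB = CA·sin C/sin B ≈ 600.93.
Law of sines: BC = CA·sin A/sin B ≈ 1198.7.
Circumradius = CA/(2 sin B) ≈ 635.84.

R ≈ 635.8360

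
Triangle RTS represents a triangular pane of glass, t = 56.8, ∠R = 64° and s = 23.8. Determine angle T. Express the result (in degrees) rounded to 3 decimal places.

By the law of cosines, r² = t² + s² − 2·t·s·cos R = 2607.5, so r ≈ 51.063.
Law of cosines again: cos T = (s² + r² − t²)/(2·s·r) ≈ -0.02153, so ∠T ≈ 91.23°.

∠T ≈ 91.234°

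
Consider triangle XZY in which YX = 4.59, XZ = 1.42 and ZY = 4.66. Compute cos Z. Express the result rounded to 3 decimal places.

By the law of cosines, cos Z = (XZ² + ZY² − YX²) / (2·XZ·ZY) ≈ 0.20129, so ∠Z ≈ 78.39°.

0.201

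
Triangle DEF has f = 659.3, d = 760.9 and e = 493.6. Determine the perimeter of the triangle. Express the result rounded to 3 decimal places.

Perimeter = 760.9 + 493.6 + 659.3 = 1913.8.

perimeter ≈ 1913.800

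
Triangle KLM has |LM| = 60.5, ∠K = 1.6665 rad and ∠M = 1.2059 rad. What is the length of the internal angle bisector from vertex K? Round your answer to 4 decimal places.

16.9222

The third angle is ∠L = π − ∠M − ∠K = 0.2692 rad.
Law of sines: |MK| = |LM|·sin L/sin K ≈ 16.164.
Law of sines: |KL| = |LM|·sin M/sin K ≈ 56.777.
The bisector from K has length 2·|MK|·|KL|·cos(∠K/2)/(|MK|+|KL|) ≈ 16.922.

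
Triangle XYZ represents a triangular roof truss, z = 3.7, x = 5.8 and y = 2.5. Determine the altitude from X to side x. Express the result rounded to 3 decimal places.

Semiperimeter s = (5.8 + 2.5 + 3.7)/2 = 6.
Heron's formula: area = √(6·0.2·3.5·2.3) ≈ 3.1081.
The altitude from X has length 2·area/x ≈ 1.0717.

h_X ≈ 1.072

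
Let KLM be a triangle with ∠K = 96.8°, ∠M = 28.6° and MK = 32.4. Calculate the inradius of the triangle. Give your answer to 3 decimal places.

6.735

The third angle is ∠L = 180° − ∠M − ∠K = 54.60°.
Law of sines: LM = MK·sin K/sin L ≈ 39.469.
Law of sines: KL = MK·sin M/sin L ≈ 19.027.
Area = ½·MK·LM·sin M ≈ 306.07.
Semiperimeter s = (39.469+32.4+19.027)/2 = 45.448.
Inradius = area/s = 306.07/45.448 ≈ 6.7346.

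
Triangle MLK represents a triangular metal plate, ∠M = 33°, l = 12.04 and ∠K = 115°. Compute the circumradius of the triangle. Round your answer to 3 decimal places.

R ≈ 11.360

The third angle is ∠L = 180° − ∠K − ∠M = 32.00°.
Law of sines: m = l·sin M/sin L ≈ 12.374.
Law of sines: k = l·sin K/sin L ≈ 20.592.
Circumradius = l/(2 sin L) ≈ 11.36.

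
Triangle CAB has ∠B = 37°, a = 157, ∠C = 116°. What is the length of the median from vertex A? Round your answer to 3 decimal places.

The third angle is ∠A = 180° − ∠B − ∠C = 27.00°.
Law of sines: c = a·sin C/sin A ≈ 310.82.
Law of sines: b = a·sin B/sin A ≈ 208.12.
Median from A: ½√(2·b² + 2·c² − a²) ≈ 252.59.

m_A ≈ 252.587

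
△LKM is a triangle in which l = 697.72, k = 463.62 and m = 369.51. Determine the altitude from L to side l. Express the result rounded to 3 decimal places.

Semiperimeter s = (697.72 + 463.62 + 369.51)/2 = 765.43.
Heron's formula: area = √(765.43·67.705·301.81·395.92) ≈ 78691.
The altitude from L has length 2·area/l ≈ 225.57.

h_L ≈ 225.567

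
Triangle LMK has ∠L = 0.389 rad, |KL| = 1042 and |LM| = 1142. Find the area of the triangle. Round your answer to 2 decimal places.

area ≈ 225654.85

Area = ½·|KL|·|LM|·sin L ≈ 2.2565e+05.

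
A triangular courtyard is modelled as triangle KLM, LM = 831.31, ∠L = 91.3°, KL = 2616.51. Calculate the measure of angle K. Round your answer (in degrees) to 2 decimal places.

By the law of cosines, MK² = KL² + LM² − 2·KL·LM·cos L = 7.6359e+06, so MK ≈ 2763.3.
Law of cosines again: cos K = (MK² + KL² − LM²)/(2·MK·KL) ≈ 0.95370, so ∠K ≈ 17.50°.

17.50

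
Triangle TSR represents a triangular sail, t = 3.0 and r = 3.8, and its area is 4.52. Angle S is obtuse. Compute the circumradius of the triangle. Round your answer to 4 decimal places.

3.8525

From area = ½·r·t·sin S, we get sin S = 2·area/(r·t) ≈ 0.79298.
Taking the obtuse solution, ∠S ≈ 127.53°.
Law of cosines then gives s ≈ 6.1099.
Circumradius = s/(2 sin S) ≈ 3.8525.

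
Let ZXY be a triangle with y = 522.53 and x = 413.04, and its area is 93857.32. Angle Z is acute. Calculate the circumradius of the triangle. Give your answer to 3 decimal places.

276.075

From area = ½·x·y·sin Z, we get sin Z = 2·area/(x·y) ≈ 0.86975.
Taking the acute solution, ∠Z ≈ 60.43°.
Law of cosines then gives z ≈ 480.23.
Circumradius = z/(2 sin Z) ≈ 276.07.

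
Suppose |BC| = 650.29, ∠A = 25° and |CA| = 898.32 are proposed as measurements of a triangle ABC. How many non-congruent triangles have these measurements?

2

|CA|·sin A = 898.32·sin(25°) ≈ 379.6.
Since |CA| sin A < |BC| < |CA| (379.6 < 650.29 < 898.32), two triangles exist.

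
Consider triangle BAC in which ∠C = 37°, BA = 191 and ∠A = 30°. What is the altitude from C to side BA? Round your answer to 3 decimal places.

h_C ≈ 146.072

The third angle is ∠B = 180° − ∠A − ∠C = 113.00°.
Law of sines: AC = BA·sin B/sin C ≈ 292.14.
Law of sines: CB = BA·sin A/sin C ≈ 158.69.
Area = ½·BA·AC·sin A ≈ 13950.
The altitude from C has length 2·area/BA ≈ 146.07.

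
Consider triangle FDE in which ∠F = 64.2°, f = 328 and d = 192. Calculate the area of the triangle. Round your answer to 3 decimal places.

31315.273

Law of sines: sin D = d·sin F/f ≈ 0.52702.
Since f ≥ d, only the acute value applies: ∠D ≈ 31.80°.
Then ∠E = 180° − ∠F − ∠D ≈ 84.00°.
Law of sines gives e = f·sin E/sin F ≈ 362.32.
Area = ½·f·d·sin E ≈ 31315.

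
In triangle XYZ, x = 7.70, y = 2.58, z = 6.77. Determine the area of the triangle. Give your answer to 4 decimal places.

Semiperimeter s = (7.7 + 2.58 + 6.77)/2 = 8.525.
Heron's formula: area = √(8.525·0.825·5.945·1.755) ≈ 8.5662.

area ≈ 8.5662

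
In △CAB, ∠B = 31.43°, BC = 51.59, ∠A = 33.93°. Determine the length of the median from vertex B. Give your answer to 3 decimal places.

The third angle is ∠C = 180° − ∠A − ∠B = 114.64°.
Law of sines: AB = BC·sin C/sin A ≈ 84.01.
Law of sines: CA = BC·sin B/sin A ≈ 48.196.
Median from B: ½√(2·AB² + 2·BC² − CA²) ≈ 65.413.

65.413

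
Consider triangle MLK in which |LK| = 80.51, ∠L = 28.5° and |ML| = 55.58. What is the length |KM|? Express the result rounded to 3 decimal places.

41.304

By the law of cosines, |KM|² = |ML|² + |LK|² − 2·|ML|·|LK|·cos L = 1706, so |KM| ≈ 41.304.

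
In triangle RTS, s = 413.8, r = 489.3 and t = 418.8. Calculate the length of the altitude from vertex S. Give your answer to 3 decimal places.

398.261

Semiperimeter p = (489.3 + 418.8 + 413.8)/2 = 660.95.
Heron's formula: area = √(660.95·171.65·242.15·247.15) ≈ 82400.
The altitude from S has length 2·area/s ≈ 398.26.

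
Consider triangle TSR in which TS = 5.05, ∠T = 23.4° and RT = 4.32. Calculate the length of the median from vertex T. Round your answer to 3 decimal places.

m_T ≈ 4.588

By the law of cosines, SR² = RT² + TS² − 2·RT·TS·cos T = 4.1214, so SR ≈ 2.0301.
Median from T: ½√(2·RT² + 2·TS² − SR²) ≈ 4.5883.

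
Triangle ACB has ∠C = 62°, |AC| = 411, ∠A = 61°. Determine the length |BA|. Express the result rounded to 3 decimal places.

432.698

The third angle is ∠B = 180° − ∠A − ∠C = 57.00°.
Law of sines: |BA| = |AC|·sin C/sin B ≈ 432.7.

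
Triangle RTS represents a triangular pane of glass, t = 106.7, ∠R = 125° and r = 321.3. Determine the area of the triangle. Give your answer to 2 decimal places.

Law of sines: sin T = t·sin R/r ≈ 0.27203.
Since r ≥ t, only the acute value applies: ∠T ≈ 15.79°.
Then ∠S = 180° − ∠R − ∠T ≈ 39.21°.
Law of sines gives s = r·sin S/sin R ≈ 247.98.
Area = ½·r·t·sin S ≈ 10837.

area ≈ 10837.28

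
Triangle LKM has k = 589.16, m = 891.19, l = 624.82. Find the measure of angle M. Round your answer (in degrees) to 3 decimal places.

94.418

By the law of cosines, cos M = (l² + k² − m²) / (2·l·k) ≈ -0.07703, so ∠M ≈ 94.42°.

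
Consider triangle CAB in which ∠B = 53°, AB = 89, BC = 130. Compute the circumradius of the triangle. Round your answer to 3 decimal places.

By the law of cosines, CA² = AB² + BC² − 2·AB·BC·cos B = 10895, so CA ≈ 104.38.
Area = ½·AB·BC·sin B ≈ 4620.1.
Circumradius = CA/(2 sin B) ≈ 65.348.

R ≈ 65.348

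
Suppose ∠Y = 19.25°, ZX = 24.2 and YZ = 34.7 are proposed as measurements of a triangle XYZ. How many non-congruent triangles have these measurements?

YZ·sin Y = 34.7·sin(19.25°) ≈ 11.44.
Since YZ sin Y < ZX < YZ (11.44 < 24.2 < 34.7), two triangles exist.

2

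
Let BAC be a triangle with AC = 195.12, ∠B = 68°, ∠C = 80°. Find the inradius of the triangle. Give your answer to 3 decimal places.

The third angle is ∠A = 180° − ∠C − ∠B = 32.00°.
Law of sines: CB = AC·sin A/sin B ≈ 111.52.
Law of sines: BA = AC·sin C/sin B ≈ 207.25.
Area = ½·AC·CB·sin C ≈ 10714.
Semiperimeter s = (195.12+111.52+207.25)/2 = 256.94.
Inradius = area/s = 10714/256.94 ≈ 41.7.

r ≈ 41.700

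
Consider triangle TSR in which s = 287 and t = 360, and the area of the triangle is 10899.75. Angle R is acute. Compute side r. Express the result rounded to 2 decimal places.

From area = ½·t·s·sin R, we get sin R = 2·area/(t·s) ≈ 0.21099.
Taking the acute solution, ∠R ≈ 12.18°.
Law of cosines then gives r ≈ 99.904.

99.90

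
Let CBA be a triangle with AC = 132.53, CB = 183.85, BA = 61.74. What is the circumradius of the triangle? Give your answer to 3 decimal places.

141.247

By the law of cosines, cos C = (AC² + CB² − BA²) / (2·AC·CB) ≈ 0.97582, so ∠C ≈ 12.62°.
Circumradius = BA/(2 sin C) ≈ 141.25.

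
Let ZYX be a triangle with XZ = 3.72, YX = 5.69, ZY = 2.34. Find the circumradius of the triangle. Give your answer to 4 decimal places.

By the law of cosines, cos Z = (XZ² + ZY² − YX²) / (2·XZ·ZY) ≈ -0.75028, so ∠Z ≈ 138.61°.
Circumradius = YX/(2 sin Z) ≈ 4.3033.

R ≈ 4.3033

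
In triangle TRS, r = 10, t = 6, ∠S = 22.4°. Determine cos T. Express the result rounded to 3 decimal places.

cos T ≈ 0.890

By the law of cosines, s² = t² + r² − 2·t·r·cos S = 25.054, so s ≈ 5.0054.
Law of cosines again: cos T = (r² + s² − t²)/(2·r·s) ≈ 0.88958, so ∠T ≈ 27.18°.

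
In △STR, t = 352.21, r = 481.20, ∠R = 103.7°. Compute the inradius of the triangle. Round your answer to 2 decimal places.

Law of sines: sin T = t·sin R/r ≈ 0.71112.
Since r ≥ t, only the acute value applies: ∠T ≈ 45.33°.
Then ∠S = 180° − ∠R − ∠T ≈ 30.97°.
Law of sines gives s = r·sin S/sin R ≈ 254.9.
Area = ½·r·t·sin S ≈ 43612.
Semiperimeter p = (254.9+352.21+481.2)/2 = 544.16.
Inradius = area/p = 43612/544.16 ≈ 80.147.

80.15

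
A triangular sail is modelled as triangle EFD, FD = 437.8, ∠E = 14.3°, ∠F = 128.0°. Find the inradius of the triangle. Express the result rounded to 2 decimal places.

128.13

The third angle is ∠D = 180° − ∠E − ∠F = 37.70°.
Law of sines: DE = FD·sin F/sin E ≈ 1396.7.
Law of sines: EF = FD·sin D/sin E ≈ 1083.9.
Area = ½·FD·DE·sin D ≈ 1.8697e+05.
Semiperimeter s = (437.8+1396.7+1083.9)/2 = 1459.2.
Inradius = area/s = 1.8697e+05/1459.2 ≈ 128.13.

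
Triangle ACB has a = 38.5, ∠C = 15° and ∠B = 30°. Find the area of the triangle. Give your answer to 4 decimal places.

The third angle is ∠A = 180° − ∠C − ∠B = 135.00°.
Law of sines: c = a·sin C/sin A ≈ 14.092.
Law of sines: b = a·sin B/sin A ≈ 27.224.
Area = ½·a·c·sin B ≈ 135.64.

135.6353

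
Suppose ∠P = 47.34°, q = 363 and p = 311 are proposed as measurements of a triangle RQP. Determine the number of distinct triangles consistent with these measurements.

q·sin P = 363·sin(47.34°) ≈ 266.9.
Since q sin P < p < q (266.9 < 311 < 363), two triangles exist.

2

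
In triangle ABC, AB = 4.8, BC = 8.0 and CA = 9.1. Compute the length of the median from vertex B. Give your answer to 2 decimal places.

Median from B: ½√(2·AB² + 2·BC² − CA²) ≈ 4.7768.

4.78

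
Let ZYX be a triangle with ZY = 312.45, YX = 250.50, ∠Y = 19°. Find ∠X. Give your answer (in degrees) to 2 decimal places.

∠X ≈ 113.83°

By the law of cosines, XZ² = ZY² + YX² − 2·ZY·YX·cos Y = 12366, so XZ ≈ 111.2.
Law of cosines again: cos X = (YX² + XZ² − ZY²)/(2·YX·XZ) ≈ -0.40401, so ∠X ≈ 113.83°.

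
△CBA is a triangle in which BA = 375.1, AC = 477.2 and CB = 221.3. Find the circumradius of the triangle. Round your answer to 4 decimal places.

By the law of cosines, cos C = (AC² + CB² − BA²) / (2·AC·CB) ≈ 0.64388, so ∠C ≈ 49.92°.
Circumradius = BA/(2 sin C) ≈ 245.12.

R ≈ 245.1234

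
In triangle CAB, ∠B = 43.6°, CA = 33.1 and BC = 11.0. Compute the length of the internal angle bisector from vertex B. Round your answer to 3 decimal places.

Law of sines: sin A = BC·sin B/CA ≈ 0.22918.
Since CA ≥ BC, only the acute value applies: ∠A ≈ 13.25°.
Then ∠C = 180° − ∠B − ∠A ≈ 123.15°.
Law of sines gives AB = CA·sin C/sin B ≈ 40.185.
The bisector from B has length 2·AB·BC·cos(∠B/2)/(AB+BC) ≈ 16.037.

16.037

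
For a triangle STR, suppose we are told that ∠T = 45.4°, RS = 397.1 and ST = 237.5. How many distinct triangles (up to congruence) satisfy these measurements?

ST·sin T = 237.5·sin(45.4°) ≈ 169.1.
Since RS ≥ ST, exactly one triangle exists.

1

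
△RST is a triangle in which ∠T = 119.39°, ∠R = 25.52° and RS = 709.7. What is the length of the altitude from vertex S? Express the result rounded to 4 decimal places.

h_S ≈ 305.7573

The third angle is ∠S = 180° − ∠T − ∠R = 35.09°.
Law of sines: ST = RS·sin R/sin T ≈ 350.92.
Law of sines: TR = RS·sin S/sin T ≈ 468.24.
Area = ½·RS·ST·sin S ≈ 71584.
The altitude from S has length 2·area/TR ≈ 305.76.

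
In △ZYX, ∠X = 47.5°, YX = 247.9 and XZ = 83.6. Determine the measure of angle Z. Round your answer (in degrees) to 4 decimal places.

∠Z ≈ 114.6517°

By the law of cosines, ZY² = YX² + XZ² − 2·YX·XZ·cos X = 40441, so ZY ≈ 201.1.
Law of cosines again: cos Z = (XZ² + ZY² − YX²)/(2·XZ·ZY) ≈ -0.41710, so ∠Z ≈ 114.65°.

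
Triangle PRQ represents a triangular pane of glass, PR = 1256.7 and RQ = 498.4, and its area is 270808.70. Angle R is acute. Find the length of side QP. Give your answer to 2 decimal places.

1094.79

From area = ½·PR·RQ·sin R, we get sin R = 2·area/(PR·RQ) ≈ 0.86473.
Taking the acute solution, ∠R ≈ 59.85°.
Law of cosines then gives QP ≈ 1094.8.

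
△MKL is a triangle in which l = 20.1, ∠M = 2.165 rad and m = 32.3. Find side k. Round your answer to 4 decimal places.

Law of sines: sin L = l·sin M/m ≈ 0.51563.
Since m ≥ l, only the acute value applies: ∠L ≈ 0.542 rad.
Then ∠K = π − ∠M − ∠L ≈ 0.435 rad.
Law of sines gives k = m·sin K/sin M ≈ 16.422.

16.4221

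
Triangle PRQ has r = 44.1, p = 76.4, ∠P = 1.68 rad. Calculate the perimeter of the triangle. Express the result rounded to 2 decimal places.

perimeter ≈ 178.27

Law of sines: sin R = r·sin P/p ≈ 0.57379.
Since p ≥ r, only the acute value applies: ∠R ≈ 0.611 rad.
Then ∠Q = π − ∠P − ∠R ≈ 0.850 rad.
Law of sines gives q = p·sin Q/sin P ≈ 57.766.
Semiperimeter s = (76.4+44.1+57.766)/2 = 89.133.
Perimeter = 76.4 + 44.1 + 57.766 = 178.27.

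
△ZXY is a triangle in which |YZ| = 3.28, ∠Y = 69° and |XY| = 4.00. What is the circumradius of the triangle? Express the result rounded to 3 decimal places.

By the law of cosines, |ZX|² = |XY|² + |YZ|² − 2·|XY|·|YZ|·cos Y = 17.355, so |ZX| ≈ 4.1659.
Area = ½·|XY|·|YZ|·sin Y ≈ 6.1243.
Circumradius = |ZX|/(2 sin Y) ≈ 2.2311.

R ≈ 2.231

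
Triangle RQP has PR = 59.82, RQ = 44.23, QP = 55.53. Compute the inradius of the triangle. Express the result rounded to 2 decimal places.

Semiperimeter s = (55.53 + 59.82 + 44.23)/2 = 79.79.
Heron's formula: area = √(79.79·24.26·19.97·35.56) ≈ 1172.4.
Inradius = area/s = 1172.4/79.79 ≈ 14.694.

r ≈ 14.69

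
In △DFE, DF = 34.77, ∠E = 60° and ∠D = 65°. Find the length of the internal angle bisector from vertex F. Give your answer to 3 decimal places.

The third angle is ∠F = 180° − ∠E − ∠D = 55.00°.
Law of sines: FE = DF·sin D/sin E ≈ 36.387.
Law of sines: ED = DF·sin F/sin E ≈ 32.888.
The bisector from F has length 2·DF·FE·cos(∠F/2)/(DF+FE) ≈ 31.542.

t_F ≈ 31.542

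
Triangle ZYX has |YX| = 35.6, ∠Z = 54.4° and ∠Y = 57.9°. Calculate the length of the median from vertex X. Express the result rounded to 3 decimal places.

The third angle is ∠X = 180° − ∠Z − ∠Y = 67.70°.
Law of sines: |XZ| = |YX|·sin Y/sin Z ≈ 37.09.
Law of sines: |ZY| = |YX|·sin X/sin Z ≈ 40.508.
Median from X: ½√(2·|YX|² + 2·|XZ|² − |ZY|²) ≈ 30.187.

30.187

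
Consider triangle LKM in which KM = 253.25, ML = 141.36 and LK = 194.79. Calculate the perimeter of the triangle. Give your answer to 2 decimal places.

Perimeter = 253.25 + 141.36 + 194.79 = 589.4.

589.40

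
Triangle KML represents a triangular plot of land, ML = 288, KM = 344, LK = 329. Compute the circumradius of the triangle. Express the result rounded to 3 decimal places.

186.317

By the law of cosines, cos K = (LK² + KM² − ML²) / (2·LK·KM) ≈ 0.63456, so ∠K ≈ 50.61°.
Circumradius = ML/(2 sin K) ≈ 186.32.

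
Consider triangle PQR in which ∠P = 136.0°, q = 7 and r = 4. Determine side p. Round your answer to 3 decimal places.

By the law of cosines, p² = q² + r² − 2·q·r·cos P = 105.28, so p ≈ 10.261.

10.261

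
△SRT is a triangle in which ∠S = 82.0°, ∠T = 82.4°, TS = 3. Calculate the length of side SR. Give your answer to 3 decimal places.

The third angle is ∠R = 180° − ∠T − ∠S = 15.60°.
Law of sines: SR = TS·sin T/sin R ≈ 11.058.

11.058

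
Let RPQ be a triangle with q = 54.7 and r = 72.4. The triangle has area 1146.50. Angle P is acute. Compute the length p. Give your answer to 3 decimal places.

42.143

From area = ½·q·r·sin P, we get sin P = 2·area/(q·r) ≈ 0.57900.
Taking the acute solution, ∠P ≈ 35.38°.
Law of cosines then gives p ≈ 42.143.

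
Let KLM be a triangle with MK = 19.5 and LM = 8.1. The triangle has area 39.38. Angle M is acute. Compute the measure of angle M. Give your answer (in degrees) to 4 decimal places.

From area = ½·LM·MK·sin M, we get sin M = 2·area/(LM·MK) ≈ 0.49864.
Taking the acute solution, ∠M ≈ 29.91°.

∠M ≈ 29.9100°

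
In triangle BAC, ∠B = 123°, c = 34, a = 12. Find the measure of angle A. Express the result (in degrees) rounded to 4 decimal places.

13.9433

By the law of cosines, b² = a² + c² − 2·a·c·cos B = 1744.4, so b ≈ 41.766.
Law of cosines again: cos A = (c² + b² − a²)/(2·c·b) ≈ 0.97053, so ∠A ≈ 13.94°.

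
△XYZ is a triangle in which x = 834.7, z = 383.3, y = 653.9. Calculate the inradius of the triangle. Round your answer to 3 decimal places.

r ≈ 129.855

Semiperimeter s = (834.7 + 653.9 + 383.3)/2 = 935.95.
Heron's formula: area = √(935.95·101.25·282.05·552.65) ≈ 1.2154e+05.
Inradius = area/s = 1.2154e+05/935.95 ≈ 129.86.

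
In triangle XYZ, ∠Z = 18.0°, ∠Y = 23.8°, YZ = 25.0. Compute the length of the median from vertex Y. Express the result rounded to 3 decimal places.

The third angle is ∠X = 180° − ∠Y − ∠Z = 138.20°.
Law of sines: ZX = YZ·sin Y/sin X ≈ 15.136.
Law of sines: XY = YZ·sin Z/sin X ≈ 11.59.
Median from Y: ½√(2·XY² + 2·YZ² − ZX²) ≈ 17.955.

17.955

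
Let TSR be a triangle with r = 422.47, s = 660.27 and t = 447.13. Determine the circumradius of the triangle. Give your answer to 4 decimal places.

334.0333

By the law of cosines, cos T = (s² + r² − t²) / (2·s·r) ≈ 0.74300, so ∠T ≈ 42.01°.
Circumradius = t/(2 sin T) ≈ 334.03.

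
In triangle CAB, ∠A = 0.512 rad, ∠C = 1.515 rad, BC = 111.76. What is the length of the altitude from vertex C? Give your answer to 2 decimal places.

100.33

The third angle is ∠B = π − ∠C − ∠A = 1.115 rad.
Law of sines: AB = BC·sin C/sin A ≈ 227.76.
Law of sines: CA = BC·sin B/sin A ≈ 204.79.
Area = ½·BC·AB·sin B ≈ 11426.
The altitude from C has length 2·area/AB ≈ 100.33.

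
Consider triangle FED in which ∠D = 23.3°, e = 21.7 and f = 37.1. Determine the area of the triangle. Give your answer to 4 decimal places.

159.2209

Area = ½·f·e·sin D ≈ 159.22.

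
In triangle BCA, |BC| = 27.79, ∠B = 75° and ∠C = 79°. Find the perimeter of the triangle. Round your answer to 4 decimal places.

151.2527

The third angle is ∠A = 180° − ∠B − ∠C = 26.00°.
Law of sines: |CA| = |BC|·sin B/sin A ≈ 61.234.
Law of sines: |AB| = |BC|·sin C/sin A ≈ 62.229.
Semiperimeter s = (61.234+62.229+27.79)/2 = 75.626.
Perimeter = 61.234 + 62.229 + 27.79 = 151.25.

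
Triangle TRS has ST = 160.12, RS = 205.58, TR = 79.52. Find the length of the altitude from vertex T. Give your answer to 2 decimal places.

Semiperimeter s = (205.58 + 160.12 + 79.52)/2 = 222.61.
Heron's formula: area = √(222.61·17.03·62.49·143.09) ≈ 5822.2.
The altitude from T has length 2·area/RS ≈ 56.642.

h_T ≈ 56.64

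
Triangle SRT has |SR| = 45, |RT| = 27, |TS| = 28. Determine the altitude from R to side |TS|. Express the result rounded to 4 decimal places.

h_R ≈ 25.4049

Semiperimeter s = (27 + 28 + 45)/2 = 50.
Heron's formula: area = √(50·23·22·5) ≈ 355.67.
The altitude from R has length 2·area/|TS| ≈ 25.405.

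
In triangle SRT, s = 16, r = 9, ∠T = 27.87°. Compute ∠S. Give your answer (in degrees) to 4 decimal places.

By the law of cosines, t² = s² + r² − 2·s·r·cos T = 82.405, so t ≈ 9.0777.
Law of cosines again: cos S = (r² + t² − s²)/(2·r·t) ≈ -0.56668, so ∠S ≈ 124.52°.

∠S ≈ 124.5191°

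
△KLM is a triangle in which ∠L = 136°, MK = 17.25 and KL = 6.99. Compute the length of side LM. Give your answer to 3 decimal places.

11.524

Law of sines: sin M = KL·sin L/MK ≈ 0.28149.
Since MK ≥ KL, only the acute value applies: ∠M ≈ 16.35°.
Then ∠K = 180° − ∠L − ∠M ≈ 27.65°.
Law of sines gives LM = MK·sin K/sin L ≈ 11.524.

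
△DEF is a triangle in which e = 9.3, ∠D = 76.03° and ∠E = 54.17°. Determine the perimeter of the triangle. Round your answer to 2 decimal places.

The third angle is ∠F = 180° − ∠D − ∠E = 49.80°.
Law of sines: d = e·sin D/sin E ≈ 11.131.
Law of sines: f = e·sin F/sin E ≈ 8.7613.
Semiperimeter s = (11.131+9.3+8.7613)/2 = 14.596.
Perimeter = 11.131 + 9.3 + 8.7613 = 29.193.

29.19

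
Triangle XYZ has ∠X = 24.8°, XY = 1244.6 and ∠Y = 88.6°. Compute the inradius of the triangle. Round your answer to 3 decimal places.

The third angle is ∠Z = 180° − ∠X − ∠Y = 66.60°.
Law of sines: YZ = XY·sin X/sin Z ≈ 568.83.
Law of sines: ZX = XY·sin Y/sin Z ≈ 1355.7.
Area = ½·XY·YZ·sin Y ≈ 3.5388e+05.
Semiperimeter s = (568.83+1355.7+1244.6)/2 = 1584.6.
Inradius = area/s = 3.5388e+05/1584.6 ≈ 223.33.

r ≈ 223.327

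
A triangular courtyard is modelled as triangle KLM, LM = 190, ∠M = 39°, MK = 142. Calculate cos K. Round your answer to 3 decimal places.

By the law of cosines, KL² = LM² + MK² − 2·LM·MK·cos M = 14329, so KL ≈ 119.7.
Law of cosines again: cos K = (MK² + KL² − LM²)/(2·MK·KL) ≈ -0.04726, so ∠K ≈ 92.71°.

-0.047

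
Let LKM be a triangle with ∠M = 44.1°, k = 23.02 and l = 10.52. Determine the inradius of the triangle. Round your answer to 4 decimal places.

By the law of cosines, m² = l² + k² − 2·l·k·cos M = 292.77, so m ≈ 17.111.
Area = ½·l·k·sin M ≈ 84.265.
Semiperimeter s = (10.52+23.02+17.111)/2 = 25.325.
Inradius = area/s = 84.265/25.325 ≈ 3.3273.

r ≈ 3.3273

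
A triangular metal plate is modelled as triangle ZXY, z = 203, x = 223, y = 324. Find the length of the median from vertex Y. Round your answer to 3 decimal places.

138.654

Median from Y: ½√(2·z² + 2·x² − y²) ≈ 138.65.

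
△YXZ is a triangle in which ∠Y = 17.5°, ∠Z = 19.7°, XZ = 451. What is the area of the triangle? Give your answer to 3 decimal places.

68928.914

The third angle is ∠X = 180° − ∠Z − ∠Y = 142.80°.
Law of sines: ZY = XZ·sin X/sin Y ≈ 906.78.
Law of sines: YX = XZ·sin Z/sin Y ≈ 505.58.
Area = ½·XZ·ZY·sin Z ≈ 68929.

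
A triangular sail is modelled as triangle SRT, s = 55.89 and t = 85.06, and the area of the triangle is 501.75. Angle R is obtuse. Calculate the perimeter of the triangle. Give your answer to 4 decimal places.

From area = ½·t·s·sin R, we get sin R = 2·area/(t·s) ≈ 0.21109.
Taking the obtuse solution, ∠R ≈ 167.81°.
Law of cosines then gives r ≈ 140.19.
Perimeter = 55.89 + 140.19 + 85.06 = 281.14.

281.1380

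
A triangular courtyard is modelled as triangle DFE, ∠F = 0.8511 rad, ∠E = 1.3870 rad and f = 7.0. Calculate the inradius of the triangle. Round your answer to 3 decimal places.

The third angle is ∠D = π − ∠F − ∠E = 0.9035 rad.
Law of sines: d = f·sin D/sin F ≈ 7.3117.
Law of sines: e = f·sin E/sin F ≈ 9.1517.
Area = ½·f·d·sin E ≈ 25.16.
Semiperimeter s = (7.3117+7+9.1517)/2 = 11.732.
Inradius = area/s = 25.16/11.732 ≈ 2.1446.

2.145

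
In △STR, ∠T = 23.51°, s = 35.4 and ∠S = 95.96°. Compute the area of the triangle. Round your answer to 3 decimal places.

The third angle is ∠R = 180° − ∠S − ∠T = 60.53°.
Law of sines: t = s·sin T/sin S ≈ 14.198.
Law of sines: r = s·sin R/sin S ≈ 30.987.
Area = ½·s·t·sin R ≈ 218.79.

area ≈ 218.791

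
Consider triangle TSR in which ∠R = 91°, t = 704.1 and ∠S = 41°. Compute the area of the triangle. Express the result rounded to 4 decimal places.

The third angle is ∠T = 180° − ∠S − ∠R = 48.00°.
Law of sines: s = t·sin S/sin T ≈ 621.59.
Law of sines: r = t·sin R/sin T ≈ 947.32.
Area = ½·t·s·sin R ≈ 2.188e+05.

area ≈ 218797.3217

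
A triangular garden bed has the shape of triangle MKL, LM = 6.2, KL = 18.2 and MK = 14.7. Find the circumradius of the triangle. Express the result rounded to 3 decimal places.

By the law of cosines, cos M = (LM² + MK² − KL²) / (2·LM·MK) ≈ -0.42084, so ∠M ≈ 114.89°.
Circumradius = KL/(2 sin M) ≈ 10.032.

10.032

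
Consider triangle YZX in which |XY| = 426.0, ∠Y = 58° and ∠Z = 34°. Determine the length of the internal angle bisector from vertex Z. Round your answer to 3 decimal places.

668.436

The third angle is ∠X = 180° − ∠Y − ∠Z = 88.00°.
Law of sines: |ZX| = |XY|·sin Y/sin Z ≈ 646.05.
Law of sines: |YZ| = |XY|·sin X/sin Z ≈ 761.35.
The bisector from Z has length 2·|YZ|·|ZX|·cos(∠Z/2)/(|YZ|+|ZX|) ≈ 668.44.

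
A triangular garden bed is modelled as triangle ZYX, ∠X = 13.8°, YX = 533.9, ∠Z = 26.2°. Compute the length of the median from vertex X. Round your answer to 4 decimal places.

m_X ≈ 651.0179

The third angle is ∠Y = 180° − ∠X − ∠Z = 140.00°.
Law of sines: XZ = YX·sin Y/sin Z ≈ 777.3.
Law of sines: ZY = YX·sin X/sin Z ≈ 288.45.
Median from X: ½√(2·YX² + 2·XZ² − ZY²) ≈ 651.02.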